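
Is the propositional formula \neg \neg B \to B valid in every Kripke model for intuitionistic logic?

No

This is double-negation elimination, which is not intuitionistically valid.
A Kripke countermodel: worlds w0, w1; order generated by w0 \le w1; atoms true at each world — w0:{}; w1:{B}.
w0 \nVdash \neg \neg B \to B: already at w0 itself, w0 \Vdash \neg \neg B but w0 \nVdash B.
w0 lacks atom B, so w0 \nVdash B.
So the root w0 does not force the formula.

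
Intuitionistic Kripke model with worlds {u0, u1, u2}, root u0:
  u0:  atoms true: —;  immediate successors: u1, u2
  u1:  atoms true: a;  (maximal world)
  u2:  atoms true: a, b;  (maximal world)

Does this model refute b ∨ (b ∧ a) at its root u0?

u0 ⊮ b ∨ (b ∧ a): neither disjunct is forced at u0.
u0 lacks atom b, so u0 ⊮ b.
So the root u0 does not force b ∨ (b ∧ a); the model is a countermodel.

Yes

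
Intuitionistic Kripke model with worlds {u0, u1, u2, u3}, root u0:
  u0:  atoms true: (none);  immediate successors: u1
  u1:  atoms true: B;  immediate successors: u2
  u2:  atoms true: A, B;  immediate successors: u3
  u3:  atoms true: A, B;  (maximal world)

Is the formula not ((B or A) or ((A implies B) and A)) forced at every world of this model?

Not every world: u0 does not force not ((B or A) or ((A implies B) and A)).
u0 does not force not ((B or A) or ((A implies B) and A)) since u1 is accessible from u0 and u1 forces (B or A) or ((A implies B) and A).
u1 forces (B or A) or ((A implies B) and A) via the disjunct B or A.

No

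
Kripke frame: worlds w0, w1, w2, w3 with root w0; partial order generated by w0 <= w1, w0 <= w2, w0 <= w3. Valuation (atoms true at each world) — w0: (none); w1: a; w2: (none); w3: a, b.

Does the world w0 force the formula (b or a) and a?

No

w0 does not force (b or a) and a since w0 fails b or a.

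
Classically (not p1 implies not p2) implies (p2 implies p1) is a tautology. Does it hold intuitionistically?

No

This is the converse of contraposition, which is not intuitionistically valid.
A Kripke countermodel: worlds u0, u1; order generated by u0 <= u1; atoms true at each world — u0:{p2}; u1:{p1,p2}.
u0 does not force (not p1 implies not p2) implies (p2 implies p1): already at u0 itself, u0 forces not p1 implies not p2 but u0 does not force p2 implies p1.
u0 does not force p2 implies p1: already at u0 itself, u0 forces p2 but u0 does not force p1.
u0 lacks atom p1, so u0 does not force p1.
So the root u0 does not force the formula.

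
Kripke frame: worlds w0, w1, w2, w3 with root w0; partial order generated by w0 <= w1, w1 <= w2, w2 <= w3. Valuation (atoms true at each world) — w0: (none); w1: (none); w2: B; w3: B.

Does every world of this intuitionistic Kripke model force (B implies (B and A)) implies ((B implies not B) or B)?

w0 forces (B implies (B and A)) implies ((B implies not B) or B) vacuously: no world accessible from w0 forces the antecedent B implies (B and A).
Since the root w0 forces (B implies (B and A)) implies ((B implies not B) or B) and forcing is persistent (monotone upward), every world forces it.

Yes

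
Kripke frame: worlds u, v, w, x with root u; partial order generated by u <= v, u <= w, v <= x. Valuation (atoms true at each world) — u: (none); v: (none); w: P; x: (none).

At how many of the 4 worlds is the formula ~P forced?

u: does not force it — u ||-/- ~P since w is accessible from u and w ||- P.
v: forces it.
w: does not force it — w ||-/- ~P since w is accessible from w and w ||- P.
x: forces it.
Worlds forcing the formula: {v, x}.

2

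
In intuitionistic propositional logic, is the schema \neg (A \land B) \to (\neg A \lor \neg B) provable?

No

This is the constructively invalid direction of De Morgan's law for conjunction, which is not intuitionistically valid.
A Kripke countermodel: worlds u, v, w; order generated by u \le v, u \le w; atoms true at each world — u:{}; v:{A}; w:{B}.
u \nVdash \neg (A \land B) \to (\neg A \lor \neg B): already at u itself, u \Vdash \neg (A \land B) but u \nVdash \neg A \lor \neg B.
u \nVdash \neg A \lor \neg B: neither disjunct is forced at u.
u \nVdash \neg A since v is accessible from u and v \Vdash A.
So the root u does not force the formula.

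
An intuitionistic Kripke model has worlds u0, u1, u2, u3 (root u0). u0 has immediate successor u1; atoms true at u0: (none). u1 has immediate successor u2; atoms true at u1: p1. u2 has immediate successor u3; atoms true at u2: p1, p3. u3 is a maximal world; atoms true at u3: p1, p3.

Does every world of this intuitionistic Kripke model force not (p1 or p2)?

Not every world: u0 does not force not (p1 or p2).
u0 does not force not (p1 or p2) since u1 is accessible from u0 and u1 forces p1 or p2.
u1 forces p1 or p2 via the disjunct p1.

No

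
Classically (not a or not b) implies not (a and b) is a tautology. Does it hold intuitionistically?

Yes

This is a constructively valid De Morgan direction (disjunction of negations to negated conjunction), which is intuitionistically derivable.
If not a holds at a world then no accessible world forces a, hence none forces a and b; likewise for not b.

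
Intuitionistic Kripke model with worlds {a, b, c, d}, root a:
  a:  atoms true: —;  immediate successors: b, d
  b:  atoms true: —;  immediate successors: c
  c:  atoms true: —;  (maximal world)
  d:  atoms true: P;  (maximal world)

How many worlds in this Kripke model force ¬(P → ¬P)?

1

a: does not force it — a ⊮ ¬(P → ¬P) since b is accessible from a and b ⊩ P → ¬P.
b: does not force it.
c: does not force it.
d: forces it.
Worlds forcing the formula: {d}.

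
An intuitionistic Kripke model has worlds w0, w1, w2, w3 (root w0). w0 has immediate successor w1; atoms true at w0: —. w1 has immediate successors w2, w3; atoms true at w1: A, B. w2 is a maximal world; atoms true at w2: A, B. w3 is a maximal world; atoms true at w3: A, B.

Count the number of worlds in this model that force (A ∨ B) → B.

w0: forces it.
w1: forces it.
w2: forces it.
w3: forces it.
Worlds forcing the formula: {w0, w1, w2, w3}.

4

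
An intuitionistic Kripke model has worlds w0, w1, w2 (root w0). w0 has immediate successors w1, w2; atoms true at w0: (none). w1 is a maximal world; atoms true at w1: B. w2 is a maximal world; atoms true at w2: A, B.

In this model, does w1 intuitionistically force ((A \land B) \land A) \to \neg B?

Yes

w1 \Vdash ((A \land B) \land A) \to \neg B vacuously: no world accessible from w1 forces the antecedent (A \land B) \land A.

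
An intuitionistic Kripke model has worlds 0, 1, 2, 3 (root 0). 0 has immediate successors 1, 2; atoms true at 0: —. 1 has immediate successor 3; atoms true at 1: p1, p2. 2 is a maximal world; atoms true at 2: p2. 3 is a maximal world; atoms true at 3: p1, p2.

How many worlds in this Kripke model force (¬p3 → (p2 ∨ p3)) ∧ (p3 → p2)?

3

0: does not force it — 0 ⊮ (¬p3 → (p2 ∨ p3)) ∧ (p3 → p2) since 0 fails ¬p3 → (p2 ∨ p3).
1: forces it.
2: forces it.
3: forces it.
Worlds forcing the formula: {1, 2, 3}.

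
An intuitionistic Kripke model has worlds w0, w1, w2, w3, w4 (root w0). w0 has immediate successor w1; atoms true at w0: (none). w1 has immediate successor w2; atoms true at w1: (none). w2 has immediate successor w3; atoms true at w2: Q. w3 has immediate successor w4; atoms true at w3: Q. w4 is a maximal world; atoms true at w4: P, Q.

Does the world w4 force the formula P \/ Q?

Yes

w4 ||- P \/ Q via the disjunct P.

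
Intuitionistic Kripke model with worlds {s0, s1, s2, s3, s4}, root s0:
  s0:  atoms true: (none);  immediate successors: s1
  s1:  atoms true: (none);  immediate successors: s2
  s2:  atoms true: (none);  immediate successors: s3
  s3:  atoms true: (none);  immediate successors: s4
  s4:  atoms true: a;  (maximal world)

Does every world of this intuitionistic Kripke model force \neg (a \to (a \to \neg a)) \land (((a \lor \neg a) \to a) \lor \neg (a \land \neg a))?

s0 \Vdash \neg (a \to (a \to \neg a)) \land (((a \lor \neg a) \to a) \lor \neg (a \land \neg a)) since s0 forces both conjuncts.
Since the root s0 forces \neg (a \to (a \to \neg a)) \land (((a \lor \neg a) \to a) \lor \neg (a \land \neg a)) and forcing is persistent (monotone upward), every world forces it.

Yes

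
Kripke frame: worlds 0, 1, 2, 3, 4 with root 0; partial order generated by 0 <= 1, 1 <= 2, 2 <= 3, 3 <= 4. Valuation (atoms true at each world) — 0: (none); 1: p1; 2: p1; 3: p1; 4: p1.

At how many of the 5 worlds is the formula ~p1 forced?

0: does not force it — 0 ||-/- ~p1 since 1 is accessible from 0 and 1 ||- p1.
1: does not force it — 1 ||-/- ~p1 since 1 is accessible from 1 and 1 ||- p1.
2: does not force it — 2 ||-/- ~p1 since 2 is accessible from 2 and 2 ||- p1.
3: does not force it.
4: does not force it.
Worlds forcing the formula: { }.

0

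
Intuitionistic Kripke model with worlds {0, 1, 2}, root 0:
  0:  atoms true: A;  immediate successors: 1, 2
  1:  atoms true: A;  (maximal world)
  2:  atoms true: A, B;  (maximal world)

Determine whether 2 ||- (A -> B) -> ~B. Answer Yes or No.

2 ||-/- (A -> B) -> ~B: already at 2 itself, 2 ||- A -> B but 2 ||-/- ~B.
2 ||-/- ~B since 2 is accessible from 2 and 2 ||- B.

No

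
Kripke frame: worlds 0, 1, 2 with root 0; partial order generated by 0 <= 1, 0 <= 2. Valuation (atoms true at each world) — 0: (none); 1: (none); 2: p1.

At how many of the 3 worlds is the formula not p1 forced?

0: does not force it — 0 does not force not p1 since 2 is accessible from 0 and 2 forces p1.
1: forces it.
2: does not force it — 2 does not force not p1 since 2 is accessible from 2 and 2 forces p1.
Worlds forcing the formula: {1}.

1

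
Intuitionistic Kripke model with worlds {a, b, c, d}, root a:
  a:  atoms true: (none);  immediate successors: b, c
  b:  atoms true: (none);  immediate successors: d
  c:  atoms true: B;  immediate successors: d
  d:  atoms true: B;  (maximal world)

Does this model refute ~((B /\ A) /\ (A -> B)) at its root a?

No

a ||- ~((B /\ A) /\ (A -> B)): no world accessible from a forces (B /\ A) /\ (A -> B).
So the root a forces ~((B /\ A) /\ (A -> B)); the model is not a countermodel.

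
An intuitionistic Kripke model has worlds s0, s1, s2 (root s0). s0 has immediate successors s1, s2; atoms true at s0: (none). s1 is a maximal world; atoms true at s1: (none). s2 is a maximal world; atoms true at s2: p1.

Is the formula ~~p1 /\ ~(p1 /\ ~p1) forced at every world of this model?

No

Not every world: s0 ||-/- ~~p1 /\ ~(p1 /\ ~p1).
s0 ||-/- ~~p1 /\ ~(p1 /\ ~p1) since s0 fails ~~p1.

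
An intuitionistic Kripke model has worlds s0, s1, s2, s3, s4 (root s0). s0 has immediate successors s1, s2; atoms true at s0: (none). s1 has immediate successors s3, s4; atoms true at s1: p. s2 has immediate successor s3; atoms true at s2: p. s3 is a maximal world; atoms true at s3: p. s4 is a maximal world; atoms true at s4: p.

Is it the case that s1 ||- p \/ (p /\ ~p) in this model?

s1 ||- p \/ (p /\ ~p) via the disjunct p.

Yes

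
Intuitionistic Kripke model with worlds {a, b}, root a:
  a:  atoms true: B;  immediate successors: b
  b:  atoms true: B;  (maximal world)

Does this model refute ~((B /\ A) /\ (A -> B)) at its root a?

a ||- ~((B /\ A) /\ (A -> B)): no world accessible from a forces (B /\ A) /\ (A -> B).
So the root a forces ~((B /\ A) /\ (A -> B)); the model is not a countermodel.

No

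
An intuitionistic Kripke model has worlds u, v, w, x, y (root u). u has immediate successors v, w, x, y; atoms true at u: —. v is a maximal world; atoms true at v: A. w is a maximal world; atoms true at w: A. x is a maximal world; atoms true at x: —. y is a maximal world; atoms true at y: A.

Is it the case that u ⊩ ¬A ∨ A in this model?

No

u ⊮ ¬A ∨ A: neither disjunct is forced at u.
u ⊮ ¬A since v is accessible from u and v ⊩ A.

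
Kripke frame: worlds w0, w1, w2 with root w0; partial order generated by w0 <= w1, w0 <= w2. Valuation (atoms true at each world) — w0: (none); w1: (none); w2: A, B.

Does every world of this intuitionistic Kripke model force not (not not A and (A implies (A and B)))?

Not every world: w0 does not force not (not not A and (A implies (A and B))).
w0 does not force not (not not A and (A implies (A and B))) since w2 is accessible from w0 and w2 forces not not A and (A implies (A and B)).
w2 forces not not A and (A implies (A and B)) since w2 forces both conjuncts.

No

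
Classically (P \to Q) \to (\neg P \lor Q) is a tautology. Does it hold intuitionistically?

This is the material-implication-as-disjunction principle, which is not intuitionistically valid.
A Kripke countermodel: worlds w0, w1; order generated by w0 \le w1; atoms true at each world — w0:{}; w1:{P,Q}.
w0 \nVdash (P \to Q) \to (\neg P \lor Q): already at w0 itself, w0 \Vdash P \to Q but w0 \nVdash \neg P \lor Q.
w0 \nVdash \neg P \lor Q: neither disjunct is forced at w0.
w0 \nVdash \neg P since w1 is accessible from w0 and w1 \Vdash P.
So the root w0 does not force the formula.

No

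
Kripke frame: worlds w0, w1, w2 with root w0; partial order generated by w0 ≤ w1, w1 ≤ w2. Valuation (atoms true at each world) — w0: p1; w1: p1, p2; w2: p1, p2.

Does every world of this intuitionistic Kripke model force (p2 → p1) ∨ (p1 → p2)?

w0 ⊩ (p2 → p1) ∨ (p1 → p2) via the disjunct p2 → p1.
Since the root w0 forces (p2 → p1) ∨ (p1 → p2) and forcing is persistent (monotone upward), every world forces it.

Yes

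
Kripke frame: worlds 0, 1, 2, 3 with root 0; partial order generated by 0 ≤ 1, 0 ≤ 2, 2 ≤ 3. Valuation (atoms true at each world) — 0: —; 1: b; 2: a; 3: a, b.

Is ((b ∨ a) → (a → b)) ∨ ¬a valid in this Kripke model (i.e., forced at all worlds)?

No

Not every world: 0 ⊮ ((b ∨ a) → (a → b)) ∨ ¬a.
0 ⊮ ((b ∨ a) → (a → b)) ∨ ¬a: neither disjunct is forced at 0.
0 ⊮ (b ∨ a) → (a → b): at the accessible world 2, 2 ⊩ b ∨ a but 2 ⊮ a → b.
2 ⊮ a → b: already at 2 itself, 2 ⊩ a but 2 ⊮ b.
2 lacks atom b, so 2 ⊮ b.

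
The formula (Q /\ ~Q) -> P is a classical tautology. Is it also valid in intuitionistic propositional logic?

Yes

This is an instance of ex falso quodlibet, which is intuitionistically derivable.
No world can force both Q and ~Q, so the antecedent Q /\ ~Q is never forced and the implication holds vacuously at every world.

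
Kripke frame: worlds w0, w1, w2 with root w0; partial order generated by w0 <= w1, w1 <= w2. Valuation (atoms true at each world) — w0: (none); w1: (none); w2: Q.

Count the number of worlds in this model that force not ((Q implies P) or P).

w0: forces it.
w1: forces it.
w2: forces it.
Worlds forcing the formula: {w0, w1, w2}.

3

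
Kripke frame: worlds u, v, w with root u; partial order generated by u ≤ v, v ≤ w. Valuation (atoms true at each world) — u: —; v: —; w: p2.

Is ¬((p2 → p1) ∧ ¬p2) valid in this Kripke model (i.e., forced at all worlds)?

Yes

u ⊩ ¬((p2 → p1) ∧ ¬p2): no world accessible from u forces (p2 → p1) ∧ ¬p2.
Since the root u forces ¬((p2 → p1) ∧ ¬p2) and forcing is persistent (monotone upward), every world forces it.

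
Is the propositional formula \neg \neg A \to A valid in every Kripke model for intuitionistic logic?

This is double-negation elimination, which is not intuitionistically valid.
A Kripke countermodel: worlds u0, u1; order generated by u0 \le u1; atoms true at each world — u0:{}; u1:{A}.
u0 \nVdash \neg \neg A \to A: already at u0 itself, u0 \Vdash \neg \neg A but u0 \nVdash A.
u0 lacks atom A, so u0 \nVdash A.
So the root u0 does not force the formula.

No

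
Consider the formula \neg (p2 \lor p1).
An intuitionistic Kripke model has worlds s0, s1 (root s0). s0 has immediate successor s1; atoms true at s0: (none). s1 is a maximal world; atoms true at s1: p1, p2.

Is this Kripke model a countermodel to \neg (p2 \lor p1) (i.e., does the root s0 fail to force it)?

Yes

s0 \nVdash \neg (p2 \lor p1) since s1 is accessible from s0 and s1 \Vdash p2 \lor p1.
s1 \Vdash p2 \lor p1 via the disjunct p2.
So the root s0 does not force \neg (p2 \lor p1); the model is a countermodel.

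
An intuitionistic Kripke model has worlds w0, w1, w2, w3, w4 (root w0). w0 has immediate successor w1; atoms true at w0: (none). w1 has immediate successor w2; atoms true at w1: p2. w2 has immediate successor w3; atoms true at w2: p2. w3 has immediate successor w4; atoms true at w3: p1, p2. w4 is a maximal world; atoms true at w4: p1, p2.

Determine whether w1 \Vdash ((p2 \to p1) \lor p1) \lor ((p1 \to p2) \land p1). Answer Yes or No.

w1 \nVdash ((p2 \to p1) \lor p1) \lor ((p1 \to p2) \land p1): neither disjunct is forced at w1.
w1 \nVdash (p2 \to p1) \lor p1: neither disjunct is forced at w1.
w1 \nVdash p2 \to p1: already at w1 itself, w1 \Vdash p2 but w1 \nVdash p1.
w1 lacks atom p1, so w1 \nVdash p1.

No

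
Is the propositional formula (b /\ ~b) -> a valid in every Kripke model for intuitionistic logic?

Yes

This is an instance of ex falso quodlibet, which is intuitionistically derivable.
No world can force both b and ~b, so the antecedent b /\ ~b is never forced and the implication holds vacuously at every world.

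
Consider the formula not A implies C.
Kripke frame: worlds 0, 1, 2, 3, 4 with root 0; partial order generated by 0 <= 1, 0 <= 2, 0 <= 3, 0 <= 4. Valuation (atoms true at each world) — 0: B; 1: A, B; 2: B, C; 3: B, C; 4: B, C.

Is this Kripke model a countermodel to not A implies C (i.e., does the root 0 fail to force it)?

No

0 forces not A implies C: every world accessible from 0 that forces not A (namely 2, 3, 4) also forces C.
So the root 0 forces not A implies C; the model is not a countermodel.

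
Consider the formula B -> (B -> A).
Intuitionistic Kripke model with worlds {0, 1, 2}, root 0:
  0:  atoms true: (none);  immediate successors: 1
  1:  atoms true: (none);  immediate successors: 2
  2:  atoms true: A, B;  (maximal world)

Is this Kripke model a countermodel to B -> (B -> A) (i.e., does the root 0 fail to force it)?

0 ||- B -> (B -> A): every world accessible from 0 that forces B (namely 2) also forces B -> A.
So the root 0 forces B -> (B -> A); the model is not a countermodel.

No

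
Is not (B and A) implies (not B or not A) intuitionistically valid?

This is the constructively invalid direction of De Morgan's law for conjunction, which is not intuitionistically valid.
A Kripke countermodel: worlds u0, u1, u2; order generated by u0 <= u1, u0 <= u2; atoms true at each world — u0:{}; u1:{B}; u2:{A}.
u0 does not force not (B and A) implies (not B or not A): already at u0 itself, u0 forces not (B and A) but u0 does not force not B or not A.
u0 does not force not B or not A: neither disjunct is forced at u0.
u0 does not force not B since u1 is accessible from u0 and u1 forces B.
So the root u0 does not force the formula.

No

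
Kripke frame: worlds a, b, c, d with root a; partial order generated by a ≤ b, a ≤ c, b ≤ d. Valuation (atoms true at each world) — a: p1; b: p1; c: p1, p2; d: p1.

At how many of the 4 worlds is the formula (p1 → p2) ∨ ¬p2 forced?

a: does not force it — a ⊮ (p1 → p2) ∨ ¬p2: neither disjunct is forced at a.
b: forces it.
c: forces it.
d: forces it.
Worlds forcing the formula: {b, c, d}.

3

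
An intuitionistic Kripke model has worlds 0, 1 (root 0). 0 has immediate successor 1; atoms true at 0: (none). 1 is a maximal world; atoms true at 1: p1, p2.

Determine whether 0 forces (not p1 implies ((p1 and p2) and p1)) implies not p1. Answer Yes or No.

0 does not force (not p1 implies ((p1 and p2) and p1)) implies not p1: already at 0 itself, 0 forces not p1 implies ((p1 and p2) and p1) but 0 does not force not p1.
0 does not force not p1 since 1 is accessible from 0 and 1 forces p1.

No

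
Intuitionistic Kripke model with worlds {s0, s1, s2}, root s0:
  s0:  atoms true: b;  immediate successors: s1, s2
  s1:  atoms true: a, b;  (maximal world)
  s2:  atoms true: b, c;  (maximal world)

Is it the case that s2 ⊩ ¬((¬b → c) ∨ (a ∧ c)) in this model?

s2 ⊮ ¬((¬b → c) ∨ (a ∧ c)) since s2 is accessible from s2 and s2 ⊩ (¬b → c) ∨ (a ∧ c).
s2 ⊩ (¬b → c) ∨ (a ∧ c) via the disjunct ¬b → c.

No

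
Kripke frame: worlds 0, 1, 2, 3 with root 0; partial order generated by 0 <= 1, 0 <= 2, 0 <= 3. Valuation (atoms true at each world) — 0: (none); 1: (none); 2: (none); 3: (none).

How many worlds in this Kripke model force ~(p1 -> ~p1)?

0: does not force it — 0 ||-/- ~(p1 -> ~p1) since 0 is accessible from 0 and 0 ||- p1 -> ~p1.
1: does not force it — 1 ||-/- ~(p1 -> ~p1) since 1 is accessible from 1 and 1 ||- p1 -> ~p1.
2: does not force it.
3: does not force it.
Worlds forcing the formula: { }.

0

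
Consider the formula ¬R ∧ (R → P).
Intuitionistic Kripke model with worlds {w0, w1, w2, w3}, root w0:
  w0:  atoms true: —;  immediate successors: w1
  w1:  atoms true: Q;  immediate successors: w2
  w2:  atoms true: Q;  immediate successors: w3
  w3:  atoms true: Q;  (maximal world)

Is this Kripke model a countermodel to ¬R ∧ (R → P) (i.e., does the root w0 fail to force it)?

No

w0 ⊩ ¬R ∧ (R → P) since w0 forces both conjuncts.
So the root w0 forces ¬R ∧ (R → P); the model is not a countermodel.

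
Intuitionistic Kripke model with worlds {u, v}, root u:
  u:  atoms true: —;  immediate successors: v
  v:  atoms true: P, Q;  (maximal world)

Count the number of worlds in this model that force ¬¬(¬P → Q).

2

u: forces it.
v: forces it.
Worlds forcing the formula: {u, v}.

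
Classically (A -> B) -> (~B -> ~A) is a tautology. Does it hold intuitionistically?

This is the forward direction of contraposition, which is intuitionistically derivable.
Assume A -> B and ~B. If A held then B would follow, contradicting ~B; so ~A.

Yes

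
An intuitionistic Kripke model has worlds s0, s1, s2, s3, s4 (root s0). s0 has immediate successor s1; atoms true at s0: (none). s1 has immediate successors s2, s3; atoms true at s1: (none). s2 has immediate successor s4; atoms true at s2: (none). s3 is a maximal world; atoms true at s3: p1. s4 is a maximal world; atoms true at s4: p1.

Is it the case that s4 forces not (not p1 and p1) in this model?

Yes

s4 forces not (not p1 and p1): no world accessible from s4 forces not p1 and p1.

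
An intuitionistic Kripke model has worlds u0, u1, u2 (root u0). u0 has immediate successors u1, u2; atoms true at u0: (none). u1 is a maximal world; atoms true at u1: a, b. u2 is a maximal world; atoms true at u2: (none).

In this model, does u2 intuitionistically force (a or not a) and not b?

u2 forces (a or not a) and not b since u2 forces both conjuncts.

Yes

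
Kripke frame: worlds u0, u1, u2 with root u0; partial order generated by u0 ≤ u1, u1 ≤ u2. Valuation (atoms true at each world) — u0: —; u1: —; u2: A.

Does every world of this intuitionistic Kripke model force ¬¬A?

Yes

u0 ⊩ ¬¬A: no world accessible from u0 forces ¬A.
Since the root u0 forces ¬¬A and forcing is persistent (monotone upward), every world forces it.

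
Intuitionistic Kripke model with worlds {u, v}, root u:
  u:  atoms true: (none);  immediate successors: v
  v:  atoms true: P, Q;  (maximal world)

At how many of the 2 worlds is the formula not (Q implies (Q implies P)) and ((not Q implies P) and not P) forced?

u: does not force it — u does not force not (Q implies (Q implies P)) and ((not Q implies P) and not P) since u fails not (Q implies (Q implies P)).
v: does not force it — v does not force not (Q implies (Q implies P)) and ((not Q implies P) and not P) since v fails not (Q implies (Q implies P)).
Worlds forcing the formula: { }.

0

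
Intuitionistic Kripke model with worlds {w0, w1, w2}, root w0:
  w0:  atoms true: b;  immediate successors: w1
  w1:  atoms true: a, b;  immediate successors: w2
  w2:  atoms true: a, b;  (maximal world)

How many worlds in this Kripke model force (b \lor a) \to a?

w0: does not force it — w0 \nVdash (b \lor a) \to a: already at w0 itself, w0 \Vdash b \lor a but w0 \nVdash a.
w1: forces it.
w2: forces it.
Worlds forcing the formula: {w1, w2}.

2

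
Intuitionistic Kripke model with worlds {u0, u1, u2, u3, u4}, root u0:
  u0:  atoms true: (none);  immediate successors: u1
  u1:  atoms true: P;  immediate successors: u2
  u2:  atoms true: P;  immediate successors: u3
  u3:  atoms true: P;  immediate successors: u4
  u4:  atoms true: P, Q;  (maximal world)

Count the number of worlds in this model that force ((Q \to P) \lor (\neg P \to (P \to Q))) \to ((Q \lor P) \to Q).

u0: does not force it — u0 \nVdash ((Q \to P) \lor (\neg P \to (P \to Q))) \to ((Q \lor P) \to Q): already at u0 itself, u0 \Vdash (Q \to P) \lor (\neg P \to (P \to Q)) but u0 \nVdash (Q \lor P) \to Q.
u1: does not force it — u1 \nVdash ((Q \to P) \lor (\neg P \to (P \to Q))) \to ((Q \lor P) \to Q): already at u1 itself, u1 \Vdash (Q \to P) \lor (\neg P \to (P \to Q)) but u1 \nVdash (Q \lor P) \to Q.
u2: does not force it — u2 \nVdash ((Q \to P) \lor (\neg P \to (P \to Q))) \to ((Q \lor P) \to Q): already at u2 itself, u2 \Vdash (Q \to P) \lor (\neg P \to (P \to Q)) but u2 \nVdash (Q \lor P) \to Q.
u3: does not force it.
u4: forces it.
Worlds forcing the formula: {u4}.

1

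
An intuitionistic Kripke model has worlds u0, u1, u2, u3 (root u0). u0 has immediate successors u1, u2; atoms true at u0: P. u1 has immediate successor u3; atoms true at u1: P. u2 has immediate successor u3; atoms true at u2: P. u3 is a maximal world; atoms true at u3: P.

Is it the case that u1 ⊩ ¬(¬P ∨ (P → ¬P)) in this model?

Yes

u1 ⊩ ¬(¬P ∨ (P → ¬P)): no world accessible from u1 forces ¬P ∨ (P → ¬P).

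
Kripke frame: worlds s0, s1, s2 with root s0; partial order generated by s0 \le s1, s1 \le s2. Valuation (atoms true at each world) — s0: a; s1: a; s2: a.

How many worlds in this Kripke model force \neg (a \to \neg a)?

3

s0: forces it.
s1: forces it.
s2: forces it.
Worlds forcing the formula: {s0, s1, s2}.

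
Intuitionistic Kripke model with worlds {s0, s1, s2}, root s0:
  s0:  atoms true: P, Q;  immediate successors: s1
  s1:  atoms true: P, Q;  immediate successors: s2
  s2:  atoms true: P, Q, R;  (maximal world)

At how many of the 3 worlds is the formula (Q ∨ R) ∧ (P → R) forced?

1

s0: does not force it — s0 ⊮ (Q ∨ R) ∧ (P → R) since s0 fails P → R.
s1: does not force it — s1 ⊮ (Q ∨ R) ∧ (P → R) since s1 fails P → R.
s2: forces it.
Worlds forcing the formula: {s2}.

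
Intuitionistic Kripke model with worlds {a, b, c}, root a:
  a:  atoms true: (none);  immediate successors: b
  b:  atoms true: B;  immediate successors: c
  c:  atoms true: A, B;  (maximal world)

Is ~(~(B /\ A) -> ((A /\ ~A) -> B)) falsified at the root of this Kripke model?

a ||-/- ~(~(B /\ A) -> ((A /\ ~A) -> B)) since a is accessible from a and a ||- ~(B /\ A) -> ((A /\ ~A) -> B).
a ||- ~(B /\ A) -> ((A /\ ~A) -> B) vacuously: no world accessible from a forces the antecedent ~(B /\ A).
So the root a does not force ~(~(B /\ A) -> ((A /\ ~A) -> B)); the model is a countermodel.

Yes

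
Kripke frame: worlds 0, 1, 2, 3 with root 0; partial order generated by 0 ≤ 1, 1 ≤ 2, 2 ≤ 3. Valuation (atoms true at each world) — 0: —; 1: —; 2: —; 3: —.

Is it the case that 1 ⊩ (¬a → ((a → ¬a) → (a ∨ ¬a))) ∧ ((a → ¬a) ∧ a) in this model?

1 ⊮ (¬a → ((a → ¬a) → (a ∨ ¬a))) ∧ ((a → ¬a) ∧ a) since 1 fails (a → ¬a) ∧ a.

No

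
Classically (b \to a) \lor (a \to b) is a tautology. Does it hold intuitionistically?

This is the Gödel–Dummett linearity axiom, which is not intuitionistically valid.
A Kripke countermodel: worlds s0, s1, s2; order generated by s0 \le s1, s0 \le s2; atoms true at each world — s0:{}; s1:{b}; s2:{a}.
s0 \nVdash (b \to a) \lor (a \to b): neither disjunct is forced at s0.
s0 \nVdash b \to a: at the accessible world s1, s1 \Vdash b but s1 \nVdash a.
s1 lacks atom a, so s1 \nVdash a.
So the root s0 does not force the formula.

No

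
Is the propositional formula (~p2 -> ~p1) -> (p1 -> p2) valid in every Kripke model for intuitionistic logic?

This is the converse of contraposition, which is not intuitionistically valid.
A Kripke countermodel: worlds u, v; order generated by u <= v; atoms true at each world — u:{p1}; v:{p1,p2}.
u ||-/- (~p2 -> ~p1) -> (p1 -> p2): already at u itself, u ||- ~p2 -> ~p1 but u ||-/- p1 -> p2.
u ||-/- p1 -> p2: already at u itself, u ||- p1 but u ||-/- p2.
u lacks atom p2, so u ||-/- p2.
So the root u does not force the formula.

No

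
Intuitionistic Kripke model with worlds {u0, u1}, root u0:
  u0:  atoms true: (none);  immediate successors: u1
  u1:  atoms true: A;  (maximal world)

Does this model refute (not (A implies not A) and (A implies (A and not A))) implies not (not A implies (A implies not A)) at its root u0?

No

u0 forces (not (A implies not A) and (A implies (A and not A))) implies not (not A implies (A implies not A)) vacuously: no world accessible from u0 forces the antecedent not (A implies not A) and (A implies (A and not A)).
So the root u0 forces (not (A implies not A) and (A implies (A and not A))) implies not (not A implies (A implies not A)); the model is not a countermodel.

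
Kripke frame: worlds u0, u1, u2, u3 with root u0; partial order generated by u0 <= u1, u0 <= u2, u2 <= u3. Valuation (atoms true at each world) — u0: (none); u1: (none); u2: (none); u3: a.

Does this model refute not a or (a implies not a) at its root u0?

u0 does not force not a or (a implies not a): neither disjunct is forced at u0.
u0 does not force not a since u3 is accessible from u0 and u3 forces a.
So the root u0 does not force not a or (a implies not a); the model is a countermodel.

Yes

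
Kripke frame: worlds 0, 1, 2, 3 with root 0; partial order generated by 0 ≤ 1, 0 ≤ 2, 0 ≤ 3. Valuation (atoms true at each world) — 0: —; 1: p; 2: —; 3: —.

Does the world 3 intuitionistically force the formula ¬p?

Yes

3 ⊩ ¬p: no world accessible from 3 forces p.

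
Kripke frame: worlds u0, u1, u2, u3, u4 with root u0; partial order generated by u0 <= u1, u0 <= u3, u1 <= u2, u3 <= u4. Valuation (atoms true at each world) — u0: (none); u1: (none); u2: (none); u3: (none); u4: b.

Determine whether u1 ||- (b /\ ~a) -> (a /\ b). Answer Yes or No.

Yes

u1 ||- (b /\ ~a) -> (a /\ b) vacuously: no world accessible from u1 forces the antecedent b /\ ~a.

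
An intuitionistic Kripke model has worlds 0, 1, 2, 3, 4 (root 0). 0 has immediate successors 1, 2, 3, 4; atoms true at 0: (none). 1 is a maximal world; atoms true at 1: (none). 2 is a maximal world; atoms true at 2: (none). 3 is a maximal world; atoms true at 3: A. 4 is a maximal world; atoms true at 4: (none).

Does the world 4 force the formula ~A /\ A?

4 ||-/- ~A /\ A since 4 fails A.

No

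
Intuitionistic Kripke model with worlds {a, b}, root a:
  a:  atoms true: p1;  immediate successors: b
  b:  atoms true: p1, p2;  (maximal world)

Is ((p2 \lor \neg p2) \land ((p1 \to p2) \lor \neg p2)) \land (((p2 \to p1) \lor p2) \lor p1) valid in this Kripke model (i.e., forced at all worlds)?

No

Not every world: a \nVdash ((p2 \lor \neg p2) \land ((p1 \to p2) \lor \neg p2)) \land (((p2 \to p1) \lor p2) \lor p1).
a \nVdash ((p2 \lor \neg p2) \land ((p1 \to p2) \lor \neg p2)) \land (((p2 \to p1) \lor p2) \lor p1) since a fails (p2 \lor \neg p2) \land ((p1 \to p2) \lor \neg p2).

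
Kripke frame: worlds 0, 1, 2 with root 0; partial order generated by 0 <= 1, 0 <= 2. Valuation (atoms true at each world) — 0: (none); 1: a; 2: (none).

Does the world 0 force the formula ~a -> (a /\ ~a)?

0 ||-/- ~a -> (a /\ ~a): at the accessible world 2, 2 ||- ~a but 2 ||-/- a /\ ~a.
2 ||-/- a /\ ~a since 2 fails a.

No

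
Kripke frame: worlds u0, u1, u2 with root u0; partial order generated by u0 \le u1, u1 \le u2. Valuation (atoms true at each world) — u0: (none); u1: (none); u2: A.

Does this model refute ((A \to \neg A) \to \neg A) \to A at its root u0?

Yes

u0 \nVdash ((A \to \neg A) \to \neg A) \to A: already at u0 itself, u0 \Vdash (A \to \neg A) \to \neg A but u0 \nVdash A.
u0 lacks atom A, so u0 \nVdash A.
So the root u0 does not force ((A \to \neg A) \to \neg A) \to A; the model is a countermodel.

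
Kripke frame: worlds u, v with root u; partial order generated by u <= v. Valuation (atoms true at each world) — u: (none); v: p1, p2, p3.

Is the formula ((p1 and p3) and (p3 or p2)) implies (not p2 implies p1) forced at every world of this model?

Yes

u forces ((p1 and p3) and (p3 or p2)) implies (not p2 implies p1): every world accessible from u that forces (p1 and p3) and (p3 or p2) (namely v) also forces not p2 implies p1.
Since the root u forces ((p1 and p3) and (p3 or p2)) implies (not p2 implies p1) and forcing is persistent (monotone upward), every world forces it.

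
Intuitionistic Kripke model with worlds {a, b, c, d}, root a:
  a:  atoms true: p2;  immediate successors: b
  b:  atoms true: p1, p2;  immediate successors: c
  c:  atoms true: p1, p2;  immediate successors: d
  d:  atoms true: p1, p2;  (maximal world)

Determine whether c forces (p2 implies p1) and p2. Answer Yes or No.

Yes

c forces (p2 implies p1) and p2 since c forces both conjuncts.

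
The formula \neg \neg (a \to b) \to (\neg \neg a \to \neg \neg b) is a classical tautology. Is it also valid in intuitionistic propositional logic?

This is the distribution of double negation over implication, which is intuitionistically derivable.
Assume \neg \neg (a \to b) and \neg \neg a; suppose \neg b. Then a \to b would give \neg a (by contraposition), contradicting \neg \neg a; so \neg (a \to b), contradicting \neg \neg (a \to b). Hence \neg \neg b.

Yes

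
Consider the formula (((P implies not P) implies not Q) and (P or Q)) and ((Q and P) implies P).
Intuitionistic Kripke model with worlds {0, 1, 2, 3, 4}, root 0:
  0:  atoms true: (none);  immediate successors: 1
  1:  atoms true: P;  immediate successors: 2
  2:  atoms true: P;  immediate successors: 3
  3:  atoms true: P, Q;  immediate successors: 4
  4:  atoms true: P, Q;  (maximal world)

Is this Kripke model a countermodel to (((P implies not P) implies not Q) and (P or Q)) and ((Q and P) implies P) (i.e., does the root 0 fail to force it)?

Yes

0 does not force (((P implies not P) implies not Q) and (P or Q)) and ((Q and P) implies P) since 0 fails ((P implies not P) implies not Q) and (P or Q).
So the root 0 does not force (((P implies not P) implies not Q) and (P or Q)) and ((Q and P) implies P); the model is a countermodel.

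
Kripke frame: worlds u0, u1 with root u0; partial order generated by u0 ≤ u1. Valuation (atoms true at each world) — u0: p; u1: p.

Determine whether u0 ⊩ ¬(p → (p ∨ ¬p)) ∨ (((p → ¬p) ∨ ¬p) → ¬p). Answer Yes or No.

Yes

u0 ⊩ ¬(p → (p ∨ ¬p)) ∨ (((p → ¬p) ∨ ¬p) → ¬p) via the disjunct ((p → ¬p) ∨ ¬p) → ¬p.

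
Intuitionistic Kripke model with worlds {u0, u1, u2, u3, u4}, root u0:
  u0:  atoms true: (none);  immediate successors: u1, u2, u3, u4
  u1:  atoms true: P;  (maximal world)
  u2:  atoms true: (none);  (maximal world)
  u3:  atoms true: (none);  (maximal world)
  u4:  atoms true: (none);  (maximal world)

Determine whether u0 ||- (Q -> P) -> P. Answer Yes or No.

No

u0 ||-/- (Q -> P) -> P: already at u0 itself, u0 ||- Q -> P but u0 ||-/- P.
u0 lacks atom P, so u0 ||-/- P.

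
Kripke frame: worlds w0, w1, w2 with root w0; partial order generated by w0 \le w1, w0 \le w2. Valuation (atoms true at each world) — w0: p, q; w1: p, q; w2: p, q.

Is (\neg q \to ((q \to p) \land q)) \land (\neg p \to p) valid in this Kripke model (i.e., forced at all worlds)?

w0 \Vdash (\neg q \to ((q \to p) \land q)) \land (\neg p \to p) since w0 forces both conjuncts.
Since the root w0 forces (\neg q \to ((q \to p) \land q)) \land (\neg p \to p) and forcing is persistent (monotone upward), every world forces it.

Yes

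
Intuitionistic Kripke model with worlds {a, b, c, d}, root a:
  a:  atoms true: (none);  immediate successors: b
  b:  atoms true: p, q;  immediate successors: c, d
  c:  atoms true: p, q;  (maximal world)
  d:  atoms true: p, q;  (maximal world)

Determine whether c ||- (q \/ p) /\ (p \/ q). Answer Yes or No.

c ||- (q \/ p) /\ (p \/ q) since c forces both conjuncts.

Yes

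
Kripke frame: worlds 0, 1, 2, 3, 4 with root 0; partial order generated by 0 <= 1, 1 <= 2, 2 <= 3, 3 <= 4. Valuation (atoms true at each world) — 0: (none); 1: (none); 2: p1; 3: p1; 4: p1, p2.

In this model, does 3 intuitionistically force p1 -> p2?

No

3 ||-/- p1 -> p2: already at 3 itself, 3 ||- p1 but 3 ||-/- p2.
3 lacks atom p2, so 3 ||-/- p2.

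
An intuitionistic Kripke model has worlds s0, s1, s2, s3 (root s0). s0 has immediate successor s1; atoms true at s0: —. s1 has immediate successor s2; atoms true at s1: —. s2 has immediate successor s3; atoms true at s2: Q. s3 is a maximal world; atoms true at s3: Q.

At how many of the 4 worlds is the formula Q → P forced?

s0: does not force it — s0 ⊮ Q → P: at the accessible world s2, s2 ⊩ Q but s2 ⊮ P.
s1: does not force it — s1 ⊮ Q → P: at the accessible world s2, s2 ⊩ Q but s2 ⊮ P.
s2: does not force it — s2 ⊮ Q → P: already at s2 itself, s2 ⊩ Q but s2 ⊮ P.
s3: does not force it.
Worlds forcing the formula: { }.

0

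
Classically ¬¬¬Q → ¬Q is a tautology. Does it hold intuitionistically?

Yes

This is triple-negation reduction, which is intuitionistically derivable.
Assume ¬¬¬Q and suppose Q. Then ¬¬Q (double-negation introduction), contradicting ¬¬¬Q. So ¬Q.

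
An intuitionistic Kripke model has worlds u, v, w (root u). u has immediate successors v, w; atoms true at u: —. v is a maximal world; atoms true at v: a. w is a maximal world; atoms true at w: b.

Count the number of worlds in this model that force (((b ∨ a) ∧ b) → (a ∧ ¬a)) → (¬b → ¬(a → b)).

u: forces it.
v: forces it.
w: forces it.
Worlds forcing the formula: {u, v, w}.

3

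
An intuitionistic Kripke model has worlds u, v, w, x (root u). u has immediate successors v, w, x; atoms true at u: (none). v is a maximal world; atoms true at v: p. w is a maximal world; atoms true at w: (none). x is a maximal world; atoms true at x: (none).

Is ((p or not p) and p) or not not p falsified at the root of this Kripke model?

u does not force ((p or not p) and p) or not not p: neither disjunct is forced at u.
u does not force (p or not p) and p since u fails p or not p.
So the root u does not force ((p or not p) and p) or not not p; the model is a countermodel.

Yes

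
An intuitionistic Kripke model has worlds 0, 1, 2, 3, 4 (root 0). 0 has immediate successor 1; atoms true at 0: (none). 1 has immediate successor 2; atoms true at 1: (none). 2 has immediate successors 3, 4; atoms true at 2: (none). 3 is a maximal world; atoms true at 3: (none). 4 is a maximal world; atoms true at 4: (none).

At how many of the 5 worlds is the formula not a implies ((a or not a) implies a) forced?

0: does not force it — 0 does not force not a implies ((a or not a) implies a): already at 0 itself, 0 forces not a but 0 does not force (a or not a) implies a.
1: does not force it — 1 does not force not a implies ((a or not a) implies a): already at 1 itself, 1 forces not a but 1 does not force (a or not a) implies a.
2: does not force it — 2 does not force not a implies ((a or not a) implies a): already at 2 itself, 2 forces not a but 2 does not force (a or not a) implies a.
3: does not force it.
4: does not force it.
Worlds forcing the formula: { }.

0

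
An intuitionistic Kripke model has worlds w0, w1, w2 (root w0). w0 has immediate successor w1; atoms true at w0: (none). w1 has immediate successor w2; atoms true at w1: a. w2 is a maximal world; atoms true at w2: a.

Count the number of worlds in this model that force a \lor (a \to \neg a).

2

w0: does not force it — w0 \nVdash a \lor (a \to \neg a): neither disjunct is forced at w0.
w1: forces it.
w2: forces it.
Worlds forcing the formula: {w1, w2}.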